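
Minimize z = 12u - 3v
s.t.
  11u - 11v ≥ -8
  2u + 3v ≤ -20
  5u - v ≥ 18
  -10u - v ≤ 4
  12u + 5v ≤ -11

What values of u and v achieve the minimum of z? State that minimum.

Corner points and z = 12u - 3v:
  (2, -8) → z = 48
  (67/26, -109/13) → z = 729/13
  (14/15, -40/3) → z = 256/5
The feasible region is unbounded (it extends along (5, -12), (1, -10)), but z strictly increases along every unbounded feasible direction, so there is no improving ray and the minimum is attained at a vertex.

The binding constraints are 2u + 3v = -20 and 5u - v = 18.
Solving simultaneously gives u = 2, v = -8.

u = 2, v = -8, minimum z = 48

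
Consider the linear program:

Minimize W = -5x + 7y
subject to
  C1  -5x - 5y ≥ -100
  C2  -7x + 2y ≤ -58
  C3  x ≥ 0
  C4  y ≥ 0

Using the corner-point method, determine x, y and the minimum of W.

Feasible corners and W = -5x + 7y:
  (98/9, 82/9) → W = 28/3
  (20, 0) → W = -100
  (58/7, 0) → W = -290/7

The binding constraints are -5x - 5y = -100 and y = 0.
Solving simultaneously gives x = 20, y = 0.

x = 20, y = 0, minimum W = -100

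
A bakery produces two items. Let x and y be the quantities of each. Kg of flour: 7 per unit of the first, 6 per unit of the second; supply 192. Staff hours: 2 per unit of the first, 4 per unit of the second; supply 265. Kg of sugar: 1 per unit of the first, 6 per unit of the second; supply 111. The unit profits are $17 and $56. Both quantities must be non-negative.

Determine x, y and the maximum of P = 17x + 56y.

x = 27/2, y = 65/4, maximum P = 2279/2

Corner points and P = 17x + 56y:
  (0, 0) → P = 0
  (0, 37/2) → P = 1036
  (192/7, 0) → P = 3264/7
  (27/2, 65/4) → P = 2279/2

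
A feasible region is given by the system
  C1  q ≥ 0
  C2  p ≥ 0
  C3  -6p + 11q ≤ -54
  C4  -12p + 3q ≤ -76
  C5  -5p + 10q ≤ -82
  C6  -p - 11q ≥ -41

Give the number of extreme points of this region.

3

Of the 15 pairwise boundary intersections, those satisfying every inequality are:
  (82/5, 0)
  (41, 0)
  (1312/65, 123/65)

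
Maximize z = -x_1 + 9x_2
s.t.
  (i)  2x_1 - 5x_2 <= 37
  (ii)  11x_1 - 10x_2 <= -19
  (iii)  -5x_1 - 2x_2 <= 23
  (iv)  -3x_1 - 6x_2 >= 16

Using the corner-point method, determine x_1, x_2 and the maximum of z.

Feasible corners and z = -x_1 + 9x_2:
  (-67/18, -79/36) → z = -577/36
  (-137/48, -119/96) → z = -797/96
  (-53/12, -11/24) → z = 7/24

The binding constraints are -5x_1 - 2x_2 = 23 and -3x_1 - 6x_2 = 16.
Solving simultaneously gives x_1 = -53/12, x_2 = -11/24.

x_1 = -53/12, x_2 = -11/24, maximum z = 7/24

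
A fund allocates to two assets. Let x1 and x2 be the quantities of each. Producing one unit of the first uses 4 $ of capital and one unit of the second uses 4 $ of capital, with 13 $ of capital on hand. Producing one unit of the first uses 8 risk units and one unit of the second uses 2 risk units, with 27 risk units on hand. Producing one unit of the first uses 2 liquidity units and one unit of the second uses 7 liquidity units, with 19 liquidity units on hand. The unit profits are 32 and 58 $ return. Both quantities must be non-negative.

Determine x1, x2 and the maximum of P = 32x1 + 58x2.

Vertices and P = 32x1 + 58x2:
  (0, 0) → P = 0
  (0, 19/7) → P = 1102/7
  (13/4, 0) → P = 104
  (3/4, 5/2) → P = 169

The optimum lies where 4x1 + 4x2 = 13 and 2x1 + 7x2 = 19.
Solving simultaneously gives x1 = 3/4, x2 = 5/2.

x1 = 3/4, x2 = 5/2, maximum P = 169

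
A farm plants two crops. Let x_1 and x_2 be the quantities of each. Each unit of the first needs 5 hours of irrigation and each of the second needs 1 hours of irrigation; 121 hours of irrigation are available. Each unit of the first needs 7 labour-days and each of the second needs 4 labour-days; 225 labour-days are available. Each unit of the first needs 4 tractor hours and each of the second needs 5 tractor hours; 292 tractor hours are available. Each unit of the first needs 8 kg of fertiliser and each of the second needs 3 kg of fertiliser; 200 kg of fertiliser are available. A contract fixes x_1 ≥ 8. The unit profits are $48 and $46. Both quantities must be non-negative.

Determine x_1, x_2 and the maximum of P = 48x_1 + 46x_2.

x_1 = 8, x_2 = 169/4, maximum P = 4655/2

Vertices and P = 48x_1 + 46x_2:
  (121/5, 0) → P = 5808/5
  (8, 0) → P = 384
  (163/7, 32/7) → P = 1328
  (125/11, 400/11) → P = 24400/11
  (8, 169/4) → P = 4655/2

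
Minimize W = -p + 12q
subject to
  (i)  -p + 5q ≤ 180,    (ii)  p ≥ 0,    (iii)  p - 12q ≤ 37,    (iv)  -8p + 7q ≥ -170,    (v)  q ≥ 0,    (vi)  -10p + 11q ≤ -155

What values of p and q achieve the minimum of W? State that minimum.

p = 85/4, q = 0, minimum W = -85/4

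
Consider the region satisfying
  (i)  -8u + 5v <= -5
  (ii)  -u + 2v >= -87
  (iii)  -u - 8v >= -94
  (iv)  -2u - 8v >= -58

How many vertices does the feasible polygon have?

3

The feasible vertices (each the meet of two boundaries and inside every other half-plane) are:
  (-425/11, -691/11)
  (165/37, 227/37)
  (203/3, -29/3)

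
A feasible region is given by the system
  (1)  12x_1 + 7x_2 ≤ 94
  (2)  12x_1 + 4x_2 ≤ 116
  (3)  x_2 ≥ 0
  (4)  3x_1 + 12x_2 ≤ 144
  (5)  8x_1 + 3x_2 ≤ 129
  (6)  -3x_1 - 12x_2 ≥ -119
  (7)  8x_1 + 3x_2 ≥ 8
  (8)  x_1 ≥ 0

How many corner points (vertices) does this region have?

The feasible vertices (each the meet of two boundaries and inside every other half-plane) are:
  (47/6, 0)
  (295/123, 382/41)
  (1, 0)
  (0, 119/12)
  (0, 8/3)

5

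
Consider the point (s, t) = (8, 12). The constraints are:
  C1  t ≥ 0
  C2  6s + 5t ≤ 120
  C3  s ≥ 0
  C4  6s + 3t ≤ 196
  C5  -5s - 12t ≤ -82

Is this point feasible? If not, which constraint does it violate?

feasible

C1: 12 ≥ 0 ✓
C2: 108 ≤ 120 ✓
C3: 8 ≥ 0 ✓
C4: 84 ≤ 196 ✓
C5: -184 ≤ -82 ✓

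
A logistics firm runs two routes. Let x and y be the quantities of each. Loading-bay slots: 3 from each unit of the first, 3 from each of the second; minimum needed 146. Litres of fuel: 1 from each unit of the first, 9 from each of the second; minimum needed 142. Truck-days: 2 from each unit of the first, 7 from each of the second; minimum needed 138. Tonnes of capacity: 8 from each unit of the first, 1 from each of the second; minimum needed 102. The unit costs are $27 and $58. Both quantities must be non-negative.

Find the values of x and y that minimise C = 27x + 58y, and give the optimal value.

Corner points and C = 27x + 58y:
  (0, 102) → C = 5916
  (142, 0) → C = 3834
  (37, 35/3) → C = 5027/3
  (160/21, 862/21) → C = 54316/21
The feasible region is unbounded (it extends along (0, 1), (1, 0)), but C strictly increases along every unbounded feasible direction, so there is no improving ray and the minimum is attained at a vertex.

At the optimal vertex, 3x + 3y = 146 and x + 9y = 142.
Solving simultaneously gives x = 37, y = 35/3.

x = 37, y = 35/3, minimum C = 5027/3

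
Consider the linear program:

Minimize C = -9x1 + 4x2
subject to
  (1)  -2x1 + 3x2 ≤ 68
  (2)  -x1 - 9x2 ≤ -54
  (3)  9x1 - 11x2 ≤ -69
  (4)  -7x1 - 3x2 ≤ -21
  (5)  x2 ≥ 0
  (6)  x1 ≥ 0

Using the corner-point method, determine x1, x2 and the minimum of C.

Corner points and C = -9x1 + 4x2:
  (541/5, 474/5) → C = -2973/5
  (0, 68/3) → C = 272/3
  (3/13, 84/13) → C = 309/13
  (0, 7) → C = 28

The optimum lies where -2x1 + 3x2 = 68 and 9x1 - 11x2 = -69.
Solving simultaneously gives x1 = 541/5, x2 = 474/5.

x1 = 541/5, x2 = 474/5, minimum C = -2973/5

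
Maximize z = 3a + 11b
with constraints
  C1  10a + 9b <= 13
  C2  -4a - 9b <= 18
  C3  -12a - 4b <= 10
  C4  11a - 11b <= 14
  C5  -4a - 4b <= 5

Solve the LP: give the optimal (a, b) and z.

a = -71/34, b = 64/17, maximum z = 1195/34

Corner points and z = 3a + 11b:
  (-71/34, 64/17) → z = 1195/34
  (269/209, 3/209) → z = 840/209
  (-5/8, -5/8) → z = -35/4
  (1/88, -111/88) → z = -609/44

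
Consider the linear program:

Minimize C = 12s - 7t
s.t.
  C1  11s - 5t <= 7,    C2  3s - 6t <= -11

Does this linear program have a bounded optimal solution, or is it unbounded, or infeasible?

unbounded

From the feasible point (97/51, 142/51), moving in the direction (-6, -3) keeps every constraint satisfied while C decreases without bound.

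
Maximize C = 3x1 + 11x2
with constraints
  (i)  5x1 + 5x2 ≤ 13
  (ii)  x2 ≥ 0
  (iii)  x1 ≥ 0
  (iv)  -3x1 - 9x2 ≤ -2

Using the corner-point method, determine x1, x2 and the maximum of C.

x1 = 0, x2 = 13/5, maximum C = 143/5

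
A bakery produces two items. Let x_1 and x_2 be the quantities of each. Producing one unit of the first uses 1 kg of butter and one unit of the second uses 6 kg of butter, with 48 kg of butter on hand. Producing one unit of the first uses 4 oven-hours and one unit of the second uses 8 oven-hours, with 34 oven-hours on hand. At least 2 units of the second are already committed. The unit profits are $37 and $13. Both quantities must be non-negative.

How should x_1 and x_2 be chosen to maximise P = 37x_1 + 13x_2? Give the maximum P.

x_1 = 9/2, x_2 = 2, maximum P = 385/2

Corner points and P = 37x_1 + 13x_2:
  (0, 17/4) → P = 221/4
  (0, 2) → P = 26
  (9/2, 2) → P = 385/2

The optimum lies where 4x_1 + 8x_2 = 34 and x_2 = 2.
Solving simultaneously gives x_1 = 9/2, x_2 = 2.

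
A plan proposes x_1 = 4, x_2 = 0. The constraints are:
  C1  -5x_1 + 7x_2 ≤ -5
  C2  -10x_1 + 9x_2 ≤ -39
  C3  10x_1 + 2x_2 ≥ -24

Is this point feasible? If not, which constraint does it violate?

C1: -20 ≤ -5 ✓
C2: -40 ≤ -39 ✓
C3: 40 ≥ -24 ✓

feasible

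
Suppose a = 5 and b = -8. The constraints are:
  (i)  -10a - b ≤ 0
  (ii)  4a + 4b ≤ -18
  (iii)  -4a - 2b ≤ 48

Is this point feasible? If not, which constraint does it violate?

Constraint (ii): 4a + 4b = -12, which is not ≤ -18. All other constraints are satisfied.

not feasible — violates (ii)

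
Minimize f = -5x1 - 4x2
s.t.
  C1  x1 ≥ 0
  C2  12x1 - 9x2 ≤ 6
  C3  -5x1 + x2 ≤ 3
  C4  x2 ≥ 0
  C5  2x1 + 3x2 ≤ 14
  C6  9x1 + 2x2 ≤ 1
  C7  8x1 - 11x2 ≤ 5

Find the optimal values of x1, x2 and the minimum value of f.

Extreme points and f = -5x1 - 4x2:
  (0, 0) → f = 0
  (0, 1/2) → f = -2
  (1/9, 0) → f = -5/9

The optimum lies where x1 = 0 and 9x1 + 2x2 = 1.
Solving simultaneously gives x1 = 0, x2 = 1/2.

x1 = 0, x2 = 1/2, minimum f = -2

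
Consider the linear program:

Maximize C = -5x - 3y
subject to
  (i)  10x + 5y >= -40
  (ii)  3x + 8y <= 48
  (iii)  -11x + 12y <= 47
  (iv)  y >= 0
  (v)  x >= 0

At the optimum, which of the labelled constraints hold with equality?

(iv) and (v)

Feasible corners and C = -5x - 3y:
  (50/31, 669/124) → C = -97/4
  (16, 0) → C = -80
  (0, 47/12) → C = -47/4
  (0, 0) → C = 0

The maximum is at (0, 0). Substituting into each constraint, equality holds for (iv) and (v); the remaining constraints have slack.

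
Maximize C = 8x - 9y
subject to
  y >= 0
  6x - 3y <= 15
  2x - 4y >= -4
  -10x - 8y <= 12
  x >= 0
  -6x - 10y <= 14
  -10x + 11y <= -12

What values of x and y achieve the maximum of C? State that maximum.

x = 5/2, y = 0, maximum C = 20

Corner points and C = 8x - 9y:
  (5/2, 0) → C = 20
  (6/5, 0) → C = 48/5
  (43/12, 13/6) → C = 55/6

The binding constraints are y = 0 and 6x - 3y = 15.
Solving simultaneously gives x = 5/2, y = 0.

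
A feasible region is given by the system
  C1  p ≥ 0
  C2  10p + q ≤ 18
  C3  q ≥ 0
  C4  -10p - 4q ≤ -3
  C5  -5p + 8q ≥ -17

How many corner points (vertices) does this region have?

The feasible vertices (each the meet of two boundaries and inside every other half-plane) are:
  (0, 18)
  (0, 3/4)
  (9/5, 0)
  (3/10, 0)

4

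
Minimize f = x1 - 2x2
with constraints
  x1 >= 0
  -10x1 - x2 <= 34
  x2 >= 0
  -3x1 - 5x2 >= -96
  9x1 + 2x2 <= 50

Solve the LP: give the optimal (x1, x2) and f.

Corner points and f = x1 - 2x2:
  (0, 0) → f = 0
  (0, 96/5) → f = -192/5
  (50/9, 0) → f = 50/9
  (58/39, 238/13) → f = -1370/39

The optimum lies where x1 = 0 and -3x1 - 5x2 = -96.
Solving simultaneously gives x1 = 0, x2 = 96/5.

x1 = 0, x2 = 96/5, minimum f = -192/5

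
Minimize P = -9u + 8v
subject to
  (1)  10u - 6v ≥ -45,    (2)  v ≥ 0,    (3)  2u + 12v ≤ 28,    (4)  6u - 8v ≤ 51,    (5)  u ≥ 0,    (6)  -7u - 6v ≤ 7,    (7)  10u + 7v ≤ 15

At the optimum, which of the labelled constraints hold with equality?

Feasible corners and P = -9u + 8v:
  (0, 0) → P = 0
  (3/2, 0) → P = -27/2
  (0, 15/7) → P = 120/7

The minimum is at (3/2, 0). Substituting into each constraint, equality holds for (2) and (7); the remaining constraints have slack.

(2) and (7)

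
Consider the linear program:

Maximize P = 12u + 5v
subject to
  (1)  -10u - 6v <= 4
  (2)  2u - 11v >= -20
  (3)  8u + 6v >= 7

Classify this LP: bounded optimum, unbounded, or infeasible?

unbounded

From the feasible point (-43/100, 87/50), moving in the direction (6, -8) keeps every constraint satisfied while P increases without bound.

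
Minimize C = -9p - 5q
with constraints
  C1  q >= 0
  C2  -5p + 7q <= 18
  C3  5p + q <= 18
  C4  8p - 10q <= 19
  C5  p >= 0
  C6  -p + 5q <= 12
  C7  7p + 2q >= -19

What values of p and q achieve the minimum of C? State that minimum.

p = 3, q = 3, minimum C = -42

Feasible corners and C = -9p - 5q:
  (19/8, 0) → C = -171/8
  (0, 0) → C = 0
  (199/58, 49/58) → C = -1018/29
  (3, 3) → C = -42
  (0, 12/5) → C = -12

The optimum lies where 5p + q = 18 and -p + 5q = 12.
Solving simultaneously gives p = 3, q = 3.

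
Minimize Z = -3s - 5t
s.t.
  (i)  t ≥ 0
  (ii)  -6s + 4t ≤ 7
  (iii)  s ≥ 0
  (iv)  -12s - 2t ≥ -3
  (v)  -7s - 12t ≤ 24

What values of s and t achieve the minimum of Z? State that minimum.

Feasible corners and Z = -3s - 5t:
  (0, 0) → Z = 0
  (1/4, 0) → Z = -3/4
  (0, 3/2) → Z = -15/2

The optimum lies where s = 0 and -12s - 2t = -3.
Solving simultaneously gives s = 0, t = 3/2.

s = 0, t = 3/2, minimum Z = -15/2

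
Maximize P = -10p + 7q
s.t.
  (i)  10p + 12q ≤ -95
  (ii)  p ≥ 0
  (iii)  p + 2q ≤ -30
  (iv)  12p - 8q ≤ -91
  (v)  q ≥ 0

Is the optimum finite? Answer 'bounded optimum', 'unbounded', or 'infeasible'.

infeasible

The boundaries p + 2q = -30 and q = 0 meet at (-30, 0), but that point violates p ≥ 0. Every candidate vertex is excluded by some other constraint, so the feasible region is empty.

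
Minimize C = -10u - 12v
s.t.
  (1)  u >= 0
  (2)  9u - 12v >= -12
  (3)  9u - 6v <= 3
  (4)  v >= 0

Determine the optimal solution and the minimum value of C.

u = 2, v = 5/2, minimum C = -50

Corner points and C = -10u - 12v:
  (0, 1) → C = -12
  (0, 0) → C = 0
  (2, 5/2) → C = -50
  (1/3, 0) → C = -10/3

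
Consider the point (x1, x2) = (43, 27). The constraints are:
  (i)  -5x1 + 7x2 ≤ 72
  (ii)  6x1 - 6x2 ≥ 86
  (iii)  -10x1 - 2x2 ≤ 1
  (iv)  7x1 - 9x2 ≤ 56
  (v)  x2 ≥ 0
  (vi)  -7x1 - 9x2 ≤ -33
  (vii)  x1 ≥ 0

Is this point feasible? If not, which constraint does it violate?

Constraint (iv): 7x1 - 9x2 = 58, which is not ≤ 56. All other constraints are satisfied.

not feasible — violates (iv)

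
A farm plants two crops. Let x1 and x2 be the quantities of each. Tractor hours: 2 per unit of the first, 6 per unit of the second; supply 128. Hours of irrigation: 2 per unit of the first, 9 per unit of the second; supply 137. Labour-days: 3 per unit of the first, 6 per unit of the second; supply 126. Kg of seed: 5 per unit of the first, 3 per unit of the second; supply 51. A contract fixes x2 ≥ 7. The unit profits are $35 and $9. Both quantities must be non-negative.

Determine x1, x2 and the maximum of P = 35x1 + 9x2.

x1 = 6, x2 = 7, maximum P = 273

Vertices and P = 35x1 + 9x2:
  (0, 137/9) → P = 137
  (0, 7) → P = 63
  (16/13, 583/39) → P = 2309/13
  (6, 7) → P = 273

The binding constraints are 5x1 + 3x2 = 51 and x2 = 7.
Solving simultaneously gives x1 = 6, x2 = 7.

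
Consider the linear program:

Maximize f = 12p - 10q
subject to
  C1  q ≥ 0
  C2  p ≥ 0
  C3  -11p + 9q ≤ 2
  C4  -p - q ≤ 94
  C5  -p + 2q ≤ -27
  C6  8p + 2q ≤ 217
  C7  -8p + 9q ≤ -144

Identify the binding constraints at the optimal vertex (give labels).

Corner points and f = 12p - 10q:
  (27, 0) → f = 324
  (217/8, 0) → f = 651/2
  (244/9, 1/18) → f = 2923/9

The maximum is at (217/8, 0). Substituting into each constraint, equality holds for C1 and C6; the remaining constraints have slack.

C1 and C6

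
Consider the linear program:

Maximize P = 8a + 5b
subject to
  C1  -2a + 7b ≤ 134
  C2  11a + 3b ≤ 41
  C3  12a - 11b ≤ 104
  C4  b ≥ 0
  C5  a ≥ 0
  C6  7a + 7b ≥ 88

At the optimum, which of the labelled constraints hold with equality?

C2 and C5

Vertices and P = 8a + 5b:
  (0, 41/3) → P = 205/3
  (23/56, 681/56) → P = 3589/56
  (0, 88/7) → P = 440/7

The maximum is at (0, 41/3). Substituting into each constraint, equality holds for C2 and C5; the remaining constraints have slack.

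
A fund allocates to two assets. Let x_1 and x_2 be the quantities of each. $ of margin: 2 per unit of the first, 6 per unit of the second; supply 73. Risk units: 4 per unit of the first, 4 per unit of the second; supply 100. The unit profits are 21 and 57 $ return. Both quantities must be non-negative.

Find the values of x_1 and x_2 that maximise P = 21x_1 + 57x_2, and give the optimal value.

Corner points and P = 21x_1 + 57x_2:
  (0, 0) → P = 0
  (0, 73/6) → P = 1387/2
  (25, 0) → P = 525
  (77/4, 23/4) → P = 732

x_1 = 77/4, x_2 = 23/4, maximum P = 732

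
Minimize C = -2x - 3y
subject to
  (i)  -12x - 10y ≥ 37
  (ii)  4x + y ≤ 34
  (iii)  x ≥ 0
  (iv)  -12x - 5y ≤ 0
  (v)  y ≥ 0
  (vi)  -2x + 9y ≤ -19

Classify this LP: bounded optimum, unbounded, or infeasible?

The boundaries -12x - 10y = 37 and 4x + y = 34 meet at (377/28, -139/7), but that point violates y ≥ 0. Every candidate vertex is excluded by some other constraint, so the feasible region is empty.

infeasible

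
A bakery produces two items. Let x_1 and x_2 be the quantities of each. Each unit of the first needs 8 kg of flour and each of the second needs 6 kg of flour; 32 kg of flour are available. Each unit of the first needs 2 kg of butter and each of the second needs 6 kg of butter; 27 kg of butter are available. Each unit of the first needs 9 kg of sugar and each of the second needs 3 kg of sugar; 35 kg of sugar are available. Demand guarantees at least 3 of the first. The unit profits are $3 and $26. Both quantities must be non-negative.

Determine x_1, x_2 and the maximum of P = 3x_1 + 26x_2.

Feasible corners and P = 3x_1 + 26x_2:
  (35/9, 0) → P = 35/3
  (3, 0) → P = 9
  (19/5, 4/15) → P = 55/3
  (3, 4/3) → P = 131/3

The binding constraints are 8x_1 + 6x_2 = 32 and x_1 = 3.
Solving simultaneously gives x_1 = 3, x_2 = 4/3.

x_1 = 3, x_2 = 4/3, maximum P = 131/3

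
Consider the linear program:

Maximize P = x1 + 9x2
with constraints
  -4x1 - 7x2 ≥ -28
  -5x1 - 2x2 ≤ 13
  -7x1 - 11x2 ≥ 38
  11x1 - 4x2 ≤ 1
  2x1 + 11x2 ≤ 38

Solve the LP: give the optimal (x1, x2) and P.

Vertices and P = x1 + 9x2:
  (-67/41, -99/41) → P = -958/41
  (-25/21, -74/21) → P = -691/21
  (-141/149, -425/149) → P = -3966/149

x1 = -67/41, x2 = -99/41, maximum P = -958/41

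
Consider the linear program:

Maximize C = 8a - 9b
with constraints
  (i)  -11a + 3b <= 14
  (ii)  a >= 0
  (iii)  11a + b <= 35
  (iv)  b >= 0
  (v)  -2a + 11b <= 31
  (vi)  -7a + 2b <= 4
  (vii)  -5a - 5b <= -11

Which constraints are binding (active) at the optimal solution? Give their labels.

Vertices and C = 8a - 9b:
  (35/11, 0) → C = 280/11
  (118/41, 137/41) → C = -289/41
  (11/5, 0) → C = 88/5
  (18/73, 209/73) → C = -1737/73
  (2/45, 97/45) → C = -857/45

The maximum is at (35/11, 0). Substituting into each constraint, equality holds for (iii) and (iv); the remaining constraints have slack.

(iii) and (iv)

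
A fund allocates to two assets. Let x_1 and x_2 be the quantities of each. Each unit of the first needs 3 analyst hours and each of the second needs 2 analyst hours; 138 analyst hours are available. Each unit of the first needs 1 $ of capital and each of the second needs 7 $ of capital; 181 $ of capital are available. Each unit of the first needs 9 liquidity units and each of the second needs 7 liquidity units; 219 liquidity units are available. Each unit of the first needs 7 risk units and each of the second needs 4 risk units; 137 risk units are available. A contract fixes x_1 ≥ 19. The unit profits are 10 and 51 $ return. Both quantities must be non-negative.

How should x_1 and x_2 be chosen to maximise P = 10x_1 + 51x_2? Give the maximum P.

x_1 = 19, x_2 = 1, maximum P = 241

Feasible corners and P = 10x_1 + 51x_2:
  (137/7, 0) → P = 1370/7
  (19, 0) → P = 190
  (19, 1) → P = 241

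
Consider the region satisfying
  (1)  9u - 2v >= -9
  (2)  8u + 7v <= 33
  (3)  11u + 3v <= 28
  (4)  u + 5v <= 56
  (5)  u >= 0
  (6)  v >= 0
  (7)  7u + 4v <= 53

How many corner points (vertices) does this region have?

Of the 21 pairwise boundary intersections, those satisfying every inequality are:
  (3/79, 369/79)
  (0, 9/2)
  (97/53, 139/53)
  (28/11, 0)
  (0, 0)

5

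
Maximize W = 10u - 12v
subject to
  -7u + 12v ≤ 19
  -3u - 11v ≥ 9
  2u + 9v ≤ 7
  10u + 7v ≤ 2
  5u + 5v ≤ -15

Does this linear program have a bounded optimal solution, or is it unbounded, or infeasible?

From the feasible point (-55/19, -2/19), moving in the direction (7, -10) keeps every constraint satisfied while W increases without bound.

unbounded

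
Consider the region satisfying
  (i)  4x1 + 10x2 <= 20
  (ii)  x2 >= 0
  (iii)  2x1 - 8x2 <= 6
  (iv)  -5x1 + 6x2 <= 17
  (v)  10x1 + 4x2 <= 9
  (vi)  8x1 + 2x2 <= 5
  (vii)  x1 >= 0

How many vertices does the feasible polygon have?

5

Pairwise boundary intersections that survive every other constraint:
  (5/42, 41/21)
  (0, 2)
  (5/8, 0)
  (0, 0)
  (1/6, 11/6)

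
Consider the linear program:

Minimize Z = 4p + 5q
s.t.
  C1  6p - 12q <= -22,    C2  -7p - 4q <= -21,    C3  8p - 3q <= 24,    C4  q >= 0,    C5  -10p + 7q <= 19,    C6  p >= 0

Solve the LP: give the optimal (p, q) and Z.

p = 41/27, q = 70/27, minimum Z = 514/27

Corner points and Z = 4p + 5q:
  (41/27, 70/27) → Z = 514/27
  (59/13, 160/39) → Z = 116/3
  (71/89, 343/89) → Z = 1999/89
  (225/26, 196/13) → Z = 110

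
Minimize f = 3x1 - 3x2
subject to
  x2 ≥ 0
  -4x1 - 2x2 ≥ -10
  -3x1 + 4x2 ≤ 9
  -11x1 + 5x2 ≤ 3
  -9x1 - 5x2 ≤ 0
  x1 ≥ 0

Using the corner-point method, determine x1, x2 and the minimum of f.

x1 = 22/21, x2 = 61/21, minimum f = -39/7

Corner points and f = 3x1 - 3x2:
  (5/2, 0) → f = 15/2
  (0, 0) → f = 0
  (22/21, 61/21) → f = -39/7
  (0, 3/5) → f = -9/5

At the optimal vertex, -4x1 - 2x2 = -10 and -11x1 + 5x2 = 3.
Solving simultaneously gives x1 = 22/21, x2 = 61/21.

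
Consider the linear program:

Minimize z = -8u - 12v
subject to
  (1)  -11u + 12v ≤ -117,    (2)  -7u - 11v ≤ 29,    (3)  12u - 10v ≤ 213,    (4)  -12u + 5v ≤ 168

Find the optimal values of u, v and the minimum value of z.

Feasible corners and z = -8u - 12v:
  (939/205, -1138/205) → z = 6144/205
  (693/17, 939/34) → z = -11178/17
  (2053/202, -1839/202) → z = 2822/101

The binding constraints are -11u + 12v = -117 and 12u - 10v = 213.
Solving simultaneously gives u = 693/17, v = 939/34.

u = 693/17, v = 939/34, minimum z = -11178/17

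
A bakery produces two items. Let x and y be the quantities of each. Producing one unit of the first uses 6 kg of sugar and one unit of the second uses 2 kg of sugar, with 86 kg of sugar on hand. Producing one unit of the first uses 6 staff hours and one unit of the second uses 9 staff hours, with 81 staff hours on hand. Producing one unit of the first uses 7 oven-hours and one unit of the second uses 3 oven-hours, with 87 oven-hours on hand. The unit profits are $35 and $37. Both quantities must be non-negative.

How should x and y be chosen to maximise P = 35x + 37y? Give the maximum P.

x = 12, y = 1, maximum P = 457

Extreme points and P = 35x + 37y:
  (0, 0) → P = 0
  (0, 9) → P = 333
  (87/7, 0) → P = 435
  (12, 1) → P = 457

At the optimal vertex, 6x + 9y = 81 and 7x + 3y = 87.
Solving simultaneously gives x = 12, y = 1.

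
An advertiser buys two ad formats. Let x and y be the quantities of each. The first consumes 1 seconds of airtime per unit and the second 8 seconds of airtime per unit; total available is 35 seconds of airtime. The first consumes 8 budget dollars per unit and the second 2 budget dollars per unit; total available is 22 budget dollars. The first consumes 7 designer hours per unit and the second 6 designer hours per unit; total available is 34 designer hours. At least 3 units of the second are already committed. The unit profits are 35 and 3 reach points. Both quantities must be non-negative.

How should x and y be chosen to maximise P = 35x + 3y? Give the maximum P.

Vertices and P = 35x + 3y:
  (0, 35/8) → P = 105/8
  (0, 3) → P = 9
  (31/25, 211/50) → P = 2803/50
  (32/17, 59/17) → P = 1297/17
  (2, 3) → P = 79

The binding constraints are 8x + 2y = 22 and y = 3.
Solving simultaneously gives x = 2, y = 3.

x = 2, y = 3, maximum P = 79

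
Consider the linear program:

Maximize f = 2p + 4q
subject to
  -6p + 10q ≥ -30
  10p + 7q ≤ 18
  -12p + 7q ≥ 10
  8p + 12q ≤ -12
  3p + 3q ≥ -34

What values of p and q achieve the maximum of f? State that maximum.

Vertices and f = 2p + 4q:
  (-155/39, -70/13) → f = -1150/39
  (-125/24, -49/8) → f = -419/12
  (-51/50, -8/25) → f = -83/25
  (-31, 59/3) → f = 50/3

At the optimal vertex, 8p + 12q = -12 and 3p + 3q = -34.
Solving simultaneously gives p = -31, q = 59/3.

p = -31, q = 59/3, maximum f = 50/3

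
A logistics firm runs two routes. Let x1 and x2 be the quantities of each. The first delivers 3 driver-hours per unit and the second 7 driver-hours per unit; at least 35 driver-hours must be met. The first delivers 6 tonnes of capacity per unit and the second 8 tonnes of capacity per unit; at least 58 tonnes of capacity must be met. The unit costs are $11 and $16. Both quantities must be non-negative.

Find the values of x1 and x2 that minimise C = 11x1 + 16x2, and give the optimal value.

Feasible corners and C = 11x1 + 16x2:
  (0, 29/4) → C = 116
  (35/3, 0) → C = 385/3
  (7, 2) → C = 109
The feasible region is unbounded (it extends along (0, 1), (1, 0)), but C strictly increases along every unbounded feasible direction, so there is no improving ray and the minimum is attained at a vertex.

The binding constraints are 3x1 + 7x2 = 35 and 6x1 + 8x2 = 58.
Solving simultaneously gives x1 = 7, x2 = 2.

x1 = 7, x2 = 2, minimum C = 109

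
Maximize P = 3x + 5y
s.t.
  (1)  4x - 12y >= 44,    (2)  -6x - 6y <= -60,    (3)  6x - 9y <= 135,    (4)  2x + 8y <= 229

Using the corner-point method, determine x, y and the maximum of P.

Corner points and P = 3x + 5y:
  (41/4, -1/4) → P = 59/2
  (34, 23/3) → P = 421/3
  (15, -5) → P = 20

x = 34, y = 23/3, maximum P = 421/3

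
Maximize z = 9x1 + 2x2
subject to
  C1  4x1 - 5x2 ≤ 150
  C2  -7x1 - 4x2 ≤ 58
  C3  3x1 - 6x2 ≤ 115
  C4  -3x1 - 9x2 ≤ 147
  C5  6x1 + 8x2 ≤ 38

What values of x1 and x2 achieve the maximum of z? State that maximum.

x1 = 287/15, x2 = -48/5, maximum z = 153

Vertices and z = 9x1 + 2x2:
  (22/17, -285/17) → z = -372/17
  (-77/4, 307/16) → z = -1079/8
  (17/5, -262/15) → z = -13/3
  (287/15, -48/5) → z = 153

The binding constraints are 3x1 - 6x2 = 115 and 6x1 + 8x2 = 38.
Solving simultaneously gives x1 = 287/15, x2 = -48/5.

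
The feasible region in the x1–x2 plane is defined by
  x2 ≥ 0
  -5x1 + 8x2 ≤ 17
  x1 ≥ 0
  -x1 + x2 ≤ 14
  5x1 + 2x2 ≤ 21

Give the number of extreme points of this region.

Intersecting each pair of boundary lines and keeping only the points that satisfy every inequality leaves:
  (0, 0)
  (21/5, 0)
  (0, 17/8)
  (67/25, 19/5)

4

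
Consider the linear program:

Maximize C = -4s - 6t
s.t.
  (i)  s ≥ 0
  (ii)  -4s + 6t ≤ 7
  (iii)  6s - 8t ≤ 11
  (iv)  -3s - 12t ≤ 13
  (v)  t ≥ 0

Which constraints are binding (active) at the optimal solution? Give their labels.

(i) and (v)

Feasible corners and C = -4s - 6t:
  (0, 7/6) → C = -7
  (0, 0) → C = 0
  (61/2, 43/2) → C = -251
  (11/6, 0) → C = -22/3

The maximum is at (0, 0). Substituting into each constraint, equality holds for (i) and (v); the remaining constraints have slack.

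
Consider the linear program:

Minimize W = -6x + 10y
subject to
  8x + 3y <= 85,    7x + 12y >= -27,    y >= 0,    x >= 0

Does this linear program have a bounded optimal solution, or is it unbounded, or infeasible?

Corner points and W = -6x + 10y:
  (85/8, 0) → W = -255/4
  (0, 85/3) → W = 850/3
  (0, 0) → W = 0
The feasible region has finitely many vertices and no improving ray; the minimum is -255/4 at (85/8, 0).

bounded optimum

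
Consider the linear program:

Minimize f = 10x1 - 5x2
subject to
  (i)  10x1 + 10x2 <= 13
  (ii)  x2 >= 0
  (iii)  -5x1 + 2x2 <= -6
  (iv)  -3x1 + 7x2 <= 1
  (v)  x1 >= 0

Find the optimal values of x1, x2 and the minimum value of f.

x1 = 43/35, x2 = 1/14, minimum f = 167/14

Corner points and f = 10x1 - 5x2:
  (13/10, 0) → f = 13
  (43/35, 1/14) → f = 167/14
  (6/5, 0) → f = 12

The optimum lies where 10x1 + 10x2 = 13 and -5x1 + 2x2 = -6.
Solving simultaneously gives x1 = 43/35, x2 = 1/14.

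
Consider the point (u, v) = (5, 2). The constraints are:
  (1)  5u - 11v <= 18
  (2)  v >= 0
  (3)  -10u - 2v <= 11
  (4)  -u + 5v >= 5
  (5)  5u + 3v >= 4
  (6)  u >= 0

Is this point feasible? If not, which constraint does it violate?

feasible

(1): 3 ≤ 18 ✓
(2): 2 ≥ 0 ✓
(3): -54 ≤ 11 ✓
(4): 5 ≥ 5 ✓
(5): 31 ≥ 4 ✓
(6): 5 ≥ 0 ✓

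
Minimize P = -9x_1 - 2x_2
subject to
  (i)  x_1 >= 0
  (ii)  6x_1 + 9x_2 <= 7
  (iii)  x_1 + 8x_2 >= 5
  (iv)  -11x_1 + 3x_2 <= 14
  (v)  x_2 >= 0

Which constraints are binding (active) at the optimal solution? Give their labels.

Corner points and P = -9x_1 - 2x_2:
  (0, 7/9) → P = -14/9
  (0, 5/8) → P = -5/4
  (11/39, 23/39) → P = -145/39

The minimum is at (11/39, 23/39). Substituting into each constraint, equality holds for (ii) and (iii); the remaining constraints have slack.

(ii) and (iii)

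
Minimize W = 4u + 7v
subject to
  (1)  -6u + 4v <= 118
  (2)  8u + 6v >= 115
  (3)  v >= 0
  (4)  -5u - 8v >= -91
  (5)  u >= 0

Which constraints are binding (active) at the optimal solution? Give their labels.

Corner points and W = 4u + 7v:
  (115/8, 0) → W = 115/2
  (11, 9/2) → W = 151/2
  (91/5, 0) → W = 364/5

The minimum is at (115/8, 0). Substituting into each constraint, equality holds for (2) and (3); the remaining constraints have slack.

(2) and (3)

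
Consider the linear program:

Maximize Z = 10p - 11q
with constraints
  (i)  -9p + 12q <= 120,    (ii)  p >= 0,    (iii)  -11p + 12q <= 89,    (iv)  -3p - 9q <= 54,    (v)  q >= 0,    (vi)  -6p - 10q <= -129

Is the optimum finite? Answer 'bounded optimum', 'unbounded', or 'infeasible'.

unbounded

From the feasible point (31/2, 173/8), moving in the direction (12, 9) keeps every constraint satisfied while Z increases without bound.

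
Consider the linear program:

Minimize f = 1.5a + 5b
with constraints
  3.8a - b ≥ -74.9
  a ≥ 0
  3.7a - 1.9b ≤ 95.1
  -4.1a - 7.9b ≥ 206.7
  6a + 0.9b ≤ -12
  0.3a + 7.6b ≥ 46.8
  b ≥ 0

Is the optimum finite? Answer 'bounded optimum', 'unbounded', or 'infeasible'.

infeasible

The boundaries 0.3a + 7.6b = 46.8 and b = 0 meet at (156, 0), but that point violates 3.7a - 1.9b ≤ 95.1. Every candidate vertex is excluded by some other constraint, so the feasible region is empty.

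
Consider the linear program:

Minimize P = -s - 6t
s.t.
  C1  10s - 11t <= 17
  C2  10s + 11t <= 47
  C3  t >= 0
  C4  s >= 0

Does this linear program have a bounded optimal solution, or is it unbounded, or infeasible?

Feasible corners and P = -s - 6t:
  (16/5, 15/11) → P = -626/55
  (17/10, 0) → P = -17/10
  (0, 47/11) → P = -282/11
  (0, 0) → P = 0
The feasible region has finitely many vertices and no improving ray; the minimum is -282/11 at (0, 47/11).

bounded optimum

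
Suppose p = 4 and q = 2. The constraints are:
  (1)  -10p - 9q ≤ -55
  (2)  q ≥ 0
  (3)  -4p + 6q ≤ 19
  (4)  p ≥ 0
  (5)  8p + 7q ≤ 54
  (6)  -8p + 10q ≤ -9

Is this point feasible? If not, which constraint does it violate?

(1): -58 ≤ -55 ✓
(2): 2 ≥ 0 ✓
(3): -4 ≤ 19 ✓
(4): 4 ≥ 0 ✓
(5): 46 ≤ 54 ✓
(6): -12 ≤ -9 ✓

feasible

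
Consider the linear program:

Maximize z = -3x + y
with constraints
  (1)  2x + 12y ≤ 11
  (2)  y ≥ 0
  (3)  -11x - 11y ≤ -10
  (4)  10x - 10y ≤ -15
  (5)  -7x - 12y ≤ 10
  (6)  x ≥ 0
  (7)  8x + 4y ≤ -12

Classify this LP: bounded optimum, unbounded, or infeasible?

The boundaries x = 0 and 8x + 4y = -12 meet at (0, -3), but that point violates y ≥ 0. Every candidate vertex is excluded by some other constraint, so the feasible region is empty.

infeasible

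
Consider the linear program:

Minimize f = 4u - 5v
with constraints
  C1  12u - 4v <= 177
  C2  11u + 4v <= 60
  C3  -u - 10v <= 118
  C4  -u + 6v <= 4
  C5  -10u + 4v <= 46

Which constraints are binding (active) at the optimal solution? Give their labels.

C4 and C5

Vertices and f = 4u - 5v:
  (536/53, -679/53) → f = 5539/53
  (172/35, 52/35) → f = 428/35
  (-233/26, -567/52) → f = 971/52
  (-65/14, -3/28) → f = -505/28

The minimum is at (-65/14, -3/28). Substituting into each constraint, equality holds for C4 and C5; the remaining constraints have slack.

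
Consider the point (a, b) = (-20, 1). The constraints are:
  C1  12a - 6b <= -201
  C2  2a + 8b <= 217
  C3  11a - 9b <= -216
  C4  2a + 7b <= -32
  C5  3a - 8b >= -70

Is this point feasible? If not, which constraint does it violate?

feasible

C1: -246 ≤ -201 ✓
C2: -32 ≤ 217 ✓
C3: -229 ≤ -216 ✓
C4: -33 ≤ -32 ✓
C5: -68 ≥ -70 ✓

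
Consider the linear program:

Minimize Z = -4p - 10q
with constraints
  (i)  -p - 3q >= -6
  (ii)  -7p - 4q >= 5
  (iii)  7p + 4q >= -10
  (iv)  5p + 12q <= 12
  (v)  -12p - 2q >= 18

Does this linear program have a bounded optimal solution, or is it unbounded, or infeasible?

Corner points and Z = -4p - 10q:
  (-21/8, 67/32) → Z = -167/16
  (-26/17, 3/17) → Z = 74/17
  (-120/67, 117/67) → Z = -690/67
The feasible region has finitely many vertices and no improving ray; the minimum is -167/16 at (-21/8, 67/32).

bounded optimum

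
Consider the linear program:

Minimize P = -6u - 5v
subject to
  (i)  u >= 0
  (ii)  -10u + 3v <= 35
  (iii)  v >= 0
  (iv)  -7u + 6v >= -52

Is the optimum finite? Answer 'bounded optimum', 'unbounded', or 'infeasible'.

From the feasible point (0, 35/3), moving in the direction (3, 10) keeps every constraint satisfied while P decreases without bound.

unbounded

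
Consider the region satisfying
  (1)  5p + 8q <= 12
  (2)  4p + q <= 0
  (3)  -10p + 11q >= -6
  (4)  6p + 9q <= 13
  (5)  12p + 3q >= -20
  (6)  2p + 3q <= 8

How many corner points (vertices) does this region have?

5

Pairwise boundary intersections that survive every other constraint:
  (-4/3, 7/3)
  (-196/81, 244/81)
  (1/9, -4/9)
  (-13/30, 26/15)
  (-101/81, -136/81)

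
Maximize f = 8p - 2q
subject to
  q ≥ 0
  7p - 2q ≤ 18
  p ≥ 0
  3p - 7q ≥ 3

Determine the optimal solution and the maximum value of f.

p = 120/43, q = 33/43, maximum f = 894/43

Corner points and f = 8p - 2q:
  (18/7, 0) → f = 144/7
  (1, 0) → f = 8
  (120/43, 33/43) → f = 894/43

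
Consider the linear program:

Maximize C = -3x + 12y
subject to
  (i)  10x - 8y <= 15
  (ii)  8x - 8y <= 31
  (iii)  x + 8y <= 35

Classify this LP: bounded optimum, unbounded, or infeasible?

unbounded

From the feasible point (-8, -95/8), moving in the direction (-8, 1) keeps every constraint satisfied while C increases without bound.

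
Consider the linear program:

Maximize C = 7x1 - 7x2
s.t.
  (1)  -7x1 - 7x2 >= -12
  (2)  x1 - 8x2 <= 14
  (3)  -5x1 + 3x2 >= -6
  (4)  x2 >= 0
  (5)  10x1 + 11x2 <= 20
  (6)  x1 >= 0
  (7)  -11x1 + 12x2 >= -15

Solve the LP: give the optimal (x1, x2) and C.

Feasible corners and C = 7x1 - 7x2:
  (39/28, 9/28) → C = 15/2
  (0, 12/7) → C = -12
  (6/5, 0) → C = 42/5
  (0, 0) → C = 0

x1 = 6/5, x2 = 0, maximum C = 42/5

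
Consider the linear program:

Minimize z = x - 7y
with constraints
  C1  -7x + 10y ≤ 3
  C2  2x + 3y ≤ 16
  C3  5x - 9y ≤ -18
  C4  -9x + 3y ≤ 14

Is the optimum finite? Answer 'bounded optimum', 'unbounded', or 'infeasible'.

infeasible

The boundaries -7x + 10y = 3 and 2x + 3y = 16 meet at (151/41, 118/41), but that point violates 5x - 9y ≤ -18. Every candidate vertex is excluded by some other constraint, so the feasible region is empty.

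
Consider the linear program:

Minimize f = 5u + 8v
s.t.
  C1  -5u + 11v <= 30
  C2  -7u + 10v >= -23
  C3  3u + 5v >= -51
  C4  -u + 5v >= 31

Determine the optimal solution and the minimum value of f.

u = 191/14, v = 125/14, minimum f = 1955/14

Extreme points and f = 5u + 8v:
  (553/27, 325/27) → f = 5365/27
  (191/14, 125/14) → f = 1955/14
  (17, 48/5) → f = 809/5

At the optimal vertex, -5u + 11v = 30 and -u + 5v = 31.
Solving simultaneously gives u = 191/14, v = 125/14.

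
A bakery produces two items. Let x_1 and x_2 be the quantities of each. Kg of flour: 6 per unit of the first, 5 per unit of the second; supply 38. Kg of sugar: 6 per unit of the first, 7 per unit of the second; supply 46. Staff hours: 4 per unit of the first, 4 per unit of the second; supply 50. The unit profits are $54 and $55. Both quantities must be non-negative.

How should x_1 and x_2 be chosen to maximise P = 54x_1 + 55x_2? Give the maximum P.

x_1 = 3, x_2 = 4, maximum P = 382

Feasible corners and P = 54x_1 + 55x_2:
  (0, 0) → P = 0
  (0, 46/7) → P = 2530/7
  (19/3, 0) → P = 342
  (3, 4) → P = 382

The optimum lies where 6x_1 + 5x_2 = 38 and 6x_1 + 7x_2 = 46.
Solving simultaneously gives x_1 = 3, x_2 = 4.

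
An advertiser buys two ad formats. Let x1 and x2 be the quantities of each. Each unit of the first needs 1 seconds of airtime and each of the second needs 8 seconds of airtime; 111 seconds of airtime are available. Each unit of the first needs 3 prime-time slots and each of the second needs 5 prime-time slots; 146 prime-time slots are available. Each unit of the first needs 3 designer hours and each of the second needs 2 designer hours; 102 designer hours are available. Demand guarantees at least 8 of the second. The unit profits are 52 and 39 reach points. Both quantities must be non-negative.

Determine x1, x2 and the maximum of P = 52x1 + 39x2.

Corner points and P = 52x1 + 39x2:
  (0, 111/8) → P = 4329/8
  (0, 8) → P = 312
  (27, 21/2) → P = 3627/2
  (86/3, 8) → P = 5408/3

The binding constraints are x1 + 8x2 = 111 and 3x1 + 2x2 = 102.
Solving simultaneously gives x1 = 27, x2 = 21/2.

x1 = 27, x2 = 21/2, maximum P = 3627/2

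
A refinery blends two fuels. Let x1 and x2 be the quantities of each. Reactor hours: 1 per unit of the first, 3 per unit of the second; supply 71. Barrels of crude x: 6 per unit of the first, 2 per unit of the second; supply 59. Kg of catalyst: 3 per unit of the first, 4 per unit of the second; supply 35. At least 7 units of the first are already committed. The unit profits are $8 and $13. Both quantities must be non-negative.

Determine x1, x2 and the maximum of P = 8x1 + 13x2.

x1 = 7, x2 = 7/2, maximum P = 203/2

Extreme points and P = 8x1 + 13x2:
  (59/6, 0) → P = 236/3
  (7, 0) → P = 56
  (83/9, 11/6) → P = 1757/18
  (7, 7/2) → P = 203/2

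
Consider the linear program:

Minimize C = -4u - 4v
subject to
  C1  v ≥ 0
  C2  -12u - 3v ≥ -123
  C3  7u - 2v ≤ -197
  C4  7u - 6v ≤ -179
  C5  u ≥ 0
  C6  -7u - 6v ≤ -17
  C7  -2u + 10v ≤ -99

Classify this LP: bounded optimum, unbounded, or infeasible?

infeasible

The boundaries -7u - 6v = -17 and -2u + 10v = -99 meet at (382/41, -659/82), but that point violates v ≥ 0. Every candidate vertex is excluded by some other constraint, so the feasible region is empty.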